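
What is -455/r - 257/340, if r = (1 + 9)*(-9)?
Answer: 13157/3060 ≈ 4.2997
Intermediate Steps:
r = -90 (r = 10*(-9) = -90)
-455/r - 257/340 = -455/(-90) - 257/340 = -455*(-1/90) - 257*1/340 = 91/18 - 257/340 = 13157/3060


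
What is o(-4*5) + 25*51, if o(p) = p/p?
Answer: 1276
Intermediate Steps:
o(p) = 1
o(-4*5) + 25*51 = 1 + 25*51 = 1 + 1275 = 1276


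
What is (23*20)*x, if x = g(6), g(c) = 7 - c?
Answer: 460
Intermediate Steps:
x = 1 (x = 7 - 1*6 = 7 - 6 = 1)
(23*20)*x = (23*20)*1 = 460*1 = 460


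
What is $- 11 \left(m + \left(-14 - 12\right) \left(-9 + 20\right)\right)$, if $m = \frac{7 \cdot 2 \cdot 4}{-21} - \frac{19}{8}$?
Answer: $\frac{76835}{24} \approx 3201.5$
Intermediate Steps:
$m = - \frac{121}{24}$ ($m = 7 \cdot 8 \left(- \frac{1}{21}\right) - \frac{19}{8} = 56 \left(- \frac{1}{21}\right) - \frac{19}{8} = - \frac{8}{3} - \frac{19}{8} = - \frac{121}{24} \approx -5.0417$)
$- 11 \left(m + \left(-14 - 12\right) \left(-9 + 20\right)\right) = - 11 \left(- \frac{121}{24} + \left(-14 - 12\right) \left(-9 + 20\right)\right) = - 11 \left(- \frac{121}{24} - 286\right) = \left(-11\right) \left(- \frac{6985}{24}\right) = \frac{76835}{24}$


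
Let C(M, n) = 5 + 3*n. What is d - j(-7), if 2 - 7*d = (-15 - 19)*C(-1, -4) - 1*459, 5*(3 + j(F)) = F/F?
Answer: 1213/35 ≈ 34.657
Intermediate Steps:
j(F) = -14/5 (j(F) = -3 + (F/F)/5 = -3 + (⅕)*1 = -3 + ⅕ = -14/5)
d = 223/7 (d = 2/7 - ((-15 - 19)*(5 + 3*(-4)) - 1*459)/7 = 2/7 - (-34*(5 - 12) - 459)/7 = 2/7 - (-34*(-7) - 459)/7 = 2/7 - (238 - 459)/7 = 2/7 - ⅐*(-221) = 2/7 + 221/7 = 223/7 ≈ 31.857)
d - j(-7) = 223/7 - 1*(-14/5) = 223/7 + 14/5 = 1213/35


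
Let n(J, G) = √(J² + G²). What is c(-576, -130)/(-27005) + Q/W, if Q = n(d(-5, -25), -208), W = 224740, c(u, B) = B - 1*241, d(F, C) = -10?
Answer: 371/27005 + √10841/112370 ≈ 0.014665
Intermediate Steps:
c(u, B) = -241 + B (c(u, B) = B - 241 = -241 + B)
n(J, G) = √(G² + J²)
Q = 2*√10841 (Q = √((-208)² + (-10)²) = √(43264 + 100) = √43364 = 2*√10841 ≈ 208.24)
c(-576, -130)/(-27005) + Q/W = (-241 - 130)/(-27005) + (2*√10841)/224740 = -371*(-1/27005) + (2*√10841)*(1/224740) = 371/27005 + √10841/112370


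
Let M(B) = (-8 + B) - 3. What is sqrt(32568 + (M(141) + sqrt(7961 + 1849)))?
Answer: sqrt(32698 + 3*sqrt(1090)) ≈ 181.10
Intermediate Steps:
M(B) = -11 + B
sqrt(32568 + (M(141) + sqrt(7961 + 1849))) = sqrt(32568 + ((-11 + 141) + sqrt(7961 + 1849))) = sqrt(32568 + (130 + sqrt(9810))) = sqrt(32568 + (130 + 3*sqrt(1090))) = sqrt(32698 + 3*sqrt(1090))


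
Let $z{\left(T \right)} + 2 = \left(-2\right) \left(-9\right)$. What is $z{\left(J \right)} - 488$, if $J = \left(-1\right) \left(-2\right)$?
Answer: $-472$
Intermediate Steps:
$J = 2$
$z{\left(T \right)} = 16$ ($z{\left(T \right)} = -2 - -18 = -2 + 18 = 16$)
$z{\left(J \right)} - 488 = 16 - 488 = -472$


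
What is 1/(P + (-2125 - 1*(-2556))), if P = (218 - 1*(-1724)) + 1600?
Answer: 1/3973 ≈ 0.00025170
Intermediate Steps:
P = 3542 (P = (218 + 1724) + 1600 = 1942 + 1600 = 3542)
1/(P + (-2125 - 1*(-2556))) = 1/(3542 + (-2125 - 1*(-2556))) = 1/(3542 + (-2125 + 2556)) = 1/(3542 + 431) = 1/3973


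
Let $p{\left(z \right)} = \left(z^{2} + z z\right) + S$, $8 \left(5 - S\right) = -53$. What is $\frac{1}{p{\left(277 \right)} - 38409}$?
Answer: $\frac{8}{920485} \approx 8.6911 \cdot 10^{-6}$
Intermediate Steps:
$S = \frac{93}{8}$ ($S = 5 - - \frac{53}{8} = 5 + \frac{53}{8} = \frac{93}{8} \approx 11.625$)
$p{\left(z \right)} = \frac{93}{8} + 2 z^{2}$ ($p{\left(z \right)} = \left(z^{2} + z z\right) + \frac{93}{8} = \left(z^{2} + z^{2}\right) + \frac{93}{8} = 2 z^{2} + \frac{93}{8} = \frac{93}{8} + 2 z^{2}$)
$\frac{1}{p{\left(277 \right)} - 38409} = \frac{1}{\left(\frac{93}{8} + 2 \cdot 277^{2}\right) - 38409} = \frac{1}{\left(\frac{93}{8} + 2 \cdot 76729\right) - 38409} = \frac{1}{\left(\frac{93}{8} + 153458\right) - 38409} = \frac{1}{\frac{1227757}{8} - 38409} = \frac{1}{\frac{920485}{8}} = \frac{8}{920485}$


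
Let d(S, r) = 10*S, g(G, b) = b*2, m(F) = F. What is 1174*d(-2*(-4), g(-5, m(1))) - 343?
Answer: 93577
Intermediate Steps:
g(G, b) = 2*b
1174*d(-2*(-4), g(-5, m(1))) - 343 = 1174*(10*(-2*(-4))) - 343 = 1174*(10*8) - 343 = 1174*80 - 343 = 93920 - 343 = 93577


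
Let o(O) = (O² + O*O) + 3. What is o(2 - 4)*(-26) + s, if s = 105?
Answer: -181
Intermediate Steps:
o(O) = 3 + 2*O² (o(O) = (O² + O²) + 3 = 2*O² + 3 = 3 + 2*O²)
o(2 - 4)*(-26) + s = (3 + 2*(2 - 4)²)*(-26) + 105 = (3 + 2*(-2)²)*(-26) + 105 = (3 + 2*4)*(-26) + 105 = (3 + 8)*(-26) + 105 = 11*(-26) + 105 = -286 + 105 = -181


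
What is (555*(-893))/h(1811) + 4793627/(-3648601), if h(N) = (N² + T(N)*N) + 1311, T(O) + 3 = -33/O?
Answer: -17510143002497/11951233383166 ≈ -1.4651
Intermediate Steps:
T(O) = -3 - 33/O
h(N) = 1311 + N² + N*(-3 - 33/N) (h(N) = (N² + (-3 - 33/N)*N) + 1311 = (N² + N*(-3 - 33/N)) + 1311 = 1311 + N² + N*(-3 - 33/N))
(555*(-893))/h(1811) + 4793627/(-3648601) = (555*(-893))/(1278 + 1811² - 3*1811) + 4793627/(-3648601) = -495615/(1278 + 3279721 - 5433) + 4793627*(-1/3648601) = -495615/3275566 - 4793627/3648601 = -17510143002497/11951233383166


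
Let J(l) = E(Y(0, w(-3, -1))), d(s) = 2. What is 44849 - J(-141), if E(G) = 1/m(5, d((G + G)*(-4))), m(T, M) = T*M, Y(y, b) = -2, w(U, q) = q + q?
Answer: 448489/10 ≈ 44849.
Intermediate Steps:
w(U, q) = 2*q
m(T, M) = M*T
E(G) = ⅒ (E(G) = 1/(2*5) = 1/10 = ⅒)
J(l) = ⅒
44849 - J(-141) = 44849 - 1*⅒ = 44849 - ⅒ = 448489/10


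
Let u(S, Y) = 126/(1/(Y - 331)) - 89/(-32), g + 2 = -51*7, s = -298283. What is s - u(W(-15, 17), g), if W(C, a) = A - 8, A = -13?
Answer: -6763065/32 ≈ -2.1135e+5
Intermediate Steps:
W(C, a) = -21 (W(C, a) = -13 - 8 = -21)
g = -359 (g = -2 - 51*7 = -2 - 357 = -359)
u(S, Y) = -1334503/32 + 126*Y (u(S, Y) = 126/(1/(-331 + Y)) - 89*(-1/32) = 126*(-331 + Y) + 89/32 = (-41706 + 126*Y) + 89/32 = -1334503/32 + 126*Y)
s - u(W(-15, 17), g) = -298283 - (-1334503/32 + 126*(-359)) = -298283 - (-1334503/32 - 45234) = -298283 - 1*(-2781991/32) = -298283 + 2781991/32 = -6763065/32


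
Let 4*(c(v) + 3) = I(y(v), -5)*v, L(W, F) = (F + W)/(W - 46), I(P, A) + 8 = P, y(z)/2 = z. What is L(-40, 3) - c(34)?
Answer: -43565/86 ≈ -506.57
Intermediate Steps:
y(z) = 2*z
I(P, A) = -8 + P
L(W, F) = (F + W)/(-46 + W)
c(v) = -3 + v*(-8 + 2*v)/4 (c(v) = -3 + ((-8 + 2*v)*v)/4 = -3 + (v*(-8 + 2*v))/4 = -3 + v*(-8 + 2*v)/4)
L(-40, 3) - c(34) = (3 - 40)/(-46 - 40) - (-3 + (½)*34*(-4 + 34)) = -37/(-86) - (-3 + (½)*34*30) = -1/86*(-37) - (-3 + 510) = 37/86 - 1*507 = 37/86 - 507 = -43565/86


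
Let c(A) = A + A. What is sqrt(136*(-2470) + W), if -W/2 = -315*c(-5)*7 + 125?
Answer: I*sqrt(380270) ≈ 616.66*I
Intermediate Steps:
c(A) = 2*A
W = -44350 (W = -2*(-315*2*(-5)*7 + 125) = -2*(-(-3150)*7 + 125) = -2*(-315*(-70) + 125) = -2*(22050 + 125) = -2*22175 = -44350)
sqrt(136*(-2470) + W) = sqrt(136*(-2470) - 44350) = sqrt(-335920 - 44350) = sqrt(-380270) = I*sqrt(380270)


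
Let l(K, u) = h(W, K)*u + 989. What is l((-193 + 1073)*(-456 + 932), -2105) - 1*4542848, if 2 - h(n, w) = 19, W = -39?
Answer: -4506074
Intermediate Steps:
h(n, w) = -17 (h(n, w) = 2 - 1*19 = 2 - 19 = -17)
l(K, u) = 989 - 17*u (l(K, u) = -17*u + 989 = 989 - 17*u)
l((-193 + 1073)*(-456 + 932), -2105) - 1*4542848 = (989 - 17*(-2105)) - 1*4542848 = (989 + 35785) - 4542848 = 36774 - 4542848 = -4506074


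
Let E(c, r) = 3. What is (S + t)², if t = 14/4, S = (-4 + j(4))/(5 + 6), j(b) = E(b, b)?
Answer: 5625/484 ≈ 11.622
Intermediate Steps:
j(b) = 3
S = -1/11 (S = (-4 + 3)/(5 + 6) = -1/11 ≈ -0.090909)
t = 7/2 (t = 14*(¼) = 7/2 ≈ 3.5000)
(S + t)² = (-1/11 + 7/2)² = (75/22)² = 5625/484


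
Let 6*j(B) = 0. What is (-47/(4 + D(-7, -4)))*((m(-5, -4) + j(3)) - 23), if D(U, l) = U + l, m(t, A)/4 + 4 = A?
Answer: -2585/7 ≈ -369.29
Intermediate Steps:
j(B) = 0 (j(B) = (1/6)*0 = 0)
m(t, A) = -16 + 4*A
(-47/(4 + D(-7, -4)))*((m(-5, -4) + j(3)) - 23) = (-47/(4 + (-7 - 4)))*(((-16 + 4*(-4)) + 0) - 23) = (-47/(4 - 11))*(((-16 - 16) + 0) - 23) = (-47/(-7))*((-32 + 0) - 23) = (-1/7*(-47))*(-32 - 23) = (47/7)*(-55) = -2585/7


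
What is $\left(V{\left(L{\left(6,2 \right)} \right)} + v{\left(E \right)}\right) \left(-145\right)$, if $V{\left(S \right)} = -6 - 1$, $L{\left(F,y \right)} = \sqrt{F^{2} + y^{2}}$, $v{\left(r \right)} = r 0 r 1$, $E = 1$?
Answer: $1015$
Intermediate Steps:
$v{\left(r \right)} = 0$ ($v{\left(r \right)} = 0 r 1 = 0 \cdot 1 = 0$)
$V{\left(S \right)} = -7$
$\left(V{\left(L{\left(6,2 \right)} \right)} + v{\left(E \right)}\right) \left(-145\right) = \left(-7 + 0\right) \left(-145\right) = \left(-7\right) \left(-145\right) = 1015$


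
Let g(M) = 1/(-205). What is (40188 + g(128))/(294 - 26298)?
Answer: -8238539/5330820 ≈ -1.5455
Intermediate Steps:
g(M) = -1/205
(40188 + g(128))/(294 - 26298) = (40188 - 1/205)/(294 - 26298) = (8238539/205)/(-26004) = (8238539/205)*(-1/26004) = -8238539/5330820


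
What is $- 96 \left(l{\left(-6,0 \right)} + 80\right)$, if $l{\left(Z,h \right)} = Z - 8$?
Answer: $-6336$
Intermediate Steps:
$l{\left(Z,h \right)} = -8 + Z$
$- 96 \left(l{\left(-6,0 \right)} + 80\right) = - 96 \left(\left(-8 - 6\right) + 80\right) = - 96 \left(-14 + 80\right) = \left(-96\right) 66 = -6336$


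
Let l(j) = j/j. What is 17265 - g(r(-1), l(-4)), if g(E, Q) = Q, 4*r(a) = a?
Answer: 17264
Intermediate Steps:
r(a) = a/4
l(j) = 1
17265 - g(r(-1), l(-4)) = 17265 - 1*1 = 17265 - 1 = 17264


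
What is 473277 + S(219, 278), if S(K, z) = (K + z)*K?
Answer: 582120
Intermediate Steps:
S(K, z) = K*(K + z)
473277 + S(219, 278) = 473277 + 219*(219 + 278) = 473277 + 219*497 = 473277 + 108843 = 582120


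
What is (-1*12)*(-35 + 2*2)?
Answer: 372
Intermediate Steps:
(-1*12)*(-35 + 2*2) = -12*(-35 + 4) = -12*(-31) = 372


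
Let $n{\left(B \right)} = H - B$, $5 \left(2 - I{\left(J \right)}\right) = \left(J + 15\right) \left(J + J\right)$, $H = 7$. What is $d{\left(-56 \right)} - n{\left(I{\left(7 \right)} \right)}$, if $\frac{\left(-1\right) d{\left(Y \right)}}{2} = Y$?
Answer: $\frac{227}{5} \approx 45.4$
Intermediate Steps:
$I{\left(J \right)} = 2 - \frac{2 J \left(15 + J\right)}{5}$ ($I{\left(J \right)} = 2 - \frac{\left(J + 15\right) \left(J + J\right)}{5} = 2 - \frac{\left(15 + J\right) 2 J}{5} = 2 - \frac{2 J \left(15 + J\right)}{5}$)
$n{\left(B \right)} = 7 - B$
$d{\left(Y \right)} = - 2 Y$
$d{\left(-56 \right)} - n{\left(I{\left(7 \right)} \right)} = \left(-2\right) \left(-56\right) - \left(7 - \left(2 - 42 - \frac{2 \cdot 7^{2}}{5}\right)\right) = 112 - \left(7 - \left(2 - 42 - \frac{98}{5}\right)\right) = 112 - \left(7 - - \frac{298}{5}\right) = 112 - \left(7 + \frac{298}{5}\right) = 112 - \frac{333}{5} = \frac{227}{5}$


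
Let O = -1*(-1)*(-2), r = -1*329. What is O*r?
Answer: 658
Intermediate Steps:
r = -329
O = -2 (O = 1*(-2) = -2)
O*r = -2*(-329) = 658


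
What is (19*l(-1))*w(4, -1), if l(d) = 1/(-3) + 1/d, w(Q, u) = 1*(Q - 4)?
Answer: 0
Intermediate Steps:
w(Q, u) = -4 + Q (w(Q, u) = 1*(-4 + Q) = -4 + Q)
l(d) = -⅓ + 1/d (l(d) = 1*(-⅓) + 1/d = -⅓ + 1/d)
(19*l(-1))*w(4, -1) = (19*((⅓)*(3 - 1*(-1))/(-1)))*(-4 + 4) = (19*((⅓)*(-1)*(3 + 1)))*0 = (19*((⅓)*(-1)*4))*0 = (19*(-4/3))*0 = -76/3*0 = 0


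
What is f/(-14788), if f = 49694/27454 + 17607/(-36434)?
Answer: -663584309/7395915312184 ≈ -8.9723e-5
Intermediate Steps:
f = 663584309/500129518 (f = 49694*(1/27454) + 17607*(-1/36434) = 24847/13727 - 17607/36434 = 663584309/500129518 ≈ 1.3268)
f/(-14788) = (663584309/500129518)/(-14788) = (663584309/500129518)*(-1/14788) = -663584309/7395915312184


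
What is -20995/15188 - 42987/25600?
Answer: -297589639/97203200 ≈ -3.0615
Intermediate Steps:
-20995/15188 - 42987/25600 = -297589639/97203200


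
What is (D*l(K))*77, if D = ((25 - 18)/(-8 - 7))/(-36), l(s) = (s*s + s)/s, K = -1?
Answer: 0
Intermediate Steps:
l(s) = (s + s**2)/s (l(s) = (s**2 + s)/s = (s + s**2)/s)
D = 7/540 (D = (7/(-15))*(-1/36) = (7*(-1/15))*(-1/36) = -7/15*(-1/36) = 7/540 ≈ 0.012963)
(D*l(K))*77 = (7*(1 - 1)/540)*77 = ((7/540)*0)*77 = 0*77 = 0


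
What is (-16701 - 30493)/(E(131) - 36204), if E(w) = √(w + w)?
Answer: 854305788/655364677 + 23597*√262/655364677 ≈ 1.3041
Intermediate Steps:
E(w) = √2*√w (E(w) = √(2*w) = √2*√w)
(-16701 - 30493)/(E(131) - 36204) = (-16701 - 30493)/(√2*√131 - 36204) = -47194/(√262 - 36204) = -47194/(-36204 + √262)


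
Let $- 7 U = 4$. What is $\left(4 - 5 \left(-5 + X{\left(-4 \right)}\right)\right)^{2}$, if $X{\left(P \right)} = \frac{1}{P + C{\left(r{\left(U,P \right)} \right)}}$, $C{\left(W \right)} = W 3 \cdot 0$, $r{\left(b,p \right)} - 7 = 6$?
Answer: $\frac{14641}{16} \approx 915.06$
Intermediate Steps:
$U = - \frac{4}{7}$ ($U = \left(- \frac{1}{7}\right) 4 = - \frac{4}{7} \approx -0.57143$)
$r{\left(b,p \right)} = 13$ ($r{\left(b,p \right)} = 7 + 6 = 13$)
$C{\left(W \right)} = 0$ ($C{\left(W \right)} = 3 W 0 = 0$)
$X{\left(P \right)} = \frac{1}{P}$ ($X{\left(P \right)} = \frac{1}{P + 0} = \frac{1}{P}$)
$\left(4 - 5 \left(-5 + X{\left(-4 \right)}\right)\right)^{2} = \left(4 - 5 \left(-5 + \frac{1}{-4}\right)\right)^{2} = \left(4 - 5 \left(-5 - \frac{1}{4}\right)\right)^{2} = \left(4 - - \frac{105}{4}\right)^{2} = \left(4 + \frac{105}{4}\right)^{2} = \left(\frac{121}{4}\right)^{2} = \frac{14641}{16}$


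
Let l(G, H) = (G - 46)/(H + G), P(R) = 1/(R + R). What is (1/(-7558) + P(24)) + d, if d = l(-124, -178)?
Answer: 15985325/27390192 ≈ 0.58362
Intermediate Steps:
P(R) = 1/(2*R)
l(G, H) = (-46 + G)/(G + H)
d = 85/151 (d = (-46 - 124)/(-124 - 178) = -170/(-302) = -1/302*(-170) = 85/151 ≈ 0.56291)
(1/(-7558) + P(24)) + d = (1/(-7558) + (½)/24) + 85/151 = (-1/7558 + (½)*(1/24)) + 85/151 = (-1/7558 + 1/48) + 85/151 = 3755/181392 + 85/151 = 15985325/27390192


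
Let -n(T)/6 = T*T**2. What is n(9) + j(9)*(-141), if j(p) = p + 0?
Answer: -5643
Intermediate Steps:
j(p) = p
n(T) = -6*T**3 (n(T) = -6*T*T**2 = -6*T**3)
n(9) + j(9)*(-141) = -6*9**3 + 9*(-141) = -6*729 - 1269 = -4374 - 1269 = -5643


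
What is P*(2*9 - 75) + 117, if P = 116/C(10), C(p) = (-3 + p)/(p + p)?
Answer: -131421/7 ≈ -18774.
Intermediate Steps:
C(p) = (-3 + p)/(2*p) (C(p) = (-3 + p)/((2*p)) = (-3 + p)*(1/(2*p)) = (-3 + p)/(2*p))
P = 2320/7 (P = 116/(((½)*(-3 + 10)/10)) = 116/(((½)*(⅒)*7)) = 116/(7/20) = 116*(20/7) = 2320/7 ≈ 331.43)
P*(2*9 - 75) + 117 = 2320*(2*9 - 75)/7 + 117 = 2320*(18 - 75)/7 + 117 = (2320/7)*(-57) + 117 = -132240/7 + 117 = -131421/7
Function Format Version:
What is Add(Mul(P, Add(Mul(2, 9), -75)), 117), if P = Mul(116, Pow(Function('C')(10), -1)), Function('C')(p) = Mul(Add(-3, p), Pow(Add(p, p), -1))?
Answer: Rational(-131421, 7) ≈ -18774.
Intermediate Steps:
Function('C')(p) = Mul(Rational(1, 2), Pow(p, -1), Add(-3, p)) (Function('C')(p) = Mul(Add(-3, p), Pow(Mul(2, p), -1)) = Mul(Add(-3, p), Mul(Rational(1, 2), Pow(p, -1))) = Mul(Rational(1, 2), Pow(p, -1), Add(-3, p)))
P = Rational(2320, 7) (P = Mul(116, Pow(Mul(Rational(1, 2), Pow(10, -1), Add(-3, 10)), -1)) = Mul(116, Pow(Mul(Rational(1, 2), Rational(1, 10), 7), -1)) = Mul(116, Pow(Rational(7, 20), -1)) = Mul(116, Rational(20, 7)) = Rational(2320, 7) ≈ 331.43)
Add(Mul(P, Add(Mul(2, 9), -75)), 117) = Add(Mul(Rational(2320, 7), Add(Mul(2, 9), -75)), 117) = Add(Mul(Rational(2320, 7), Add(18, -75)), 117) = Add(Mul(Rational(2320, 7), -57), 117) = Add(Rational(-132240, 7), 117) = Rational(-131421, 7)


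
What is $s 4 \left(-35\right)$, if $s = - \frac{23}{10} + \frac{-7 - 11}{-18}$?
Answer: $182$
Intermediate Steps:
$s = - \frac{13}{10}$ ($s = \left(-23\right) \frac{1}{10} + \left(-7 - 11\right) \left(- \frac{1}{18}\right) = - \frac{23}{10} - -1 = - \frac{23}{10} + 1 = - \frac{13}{10} \approx -1.3$)
$s 4 \left(-35\right) = \left(- \frac{13}{10}\right) 4 \left(-35\right) = \left(- \frac{26}{5}\right) \left(-35\right) = 182$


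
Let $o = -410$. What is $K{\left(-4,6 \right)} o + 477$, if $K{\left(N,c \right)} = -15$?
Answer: $6627$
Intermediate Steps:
$K{\left(-4,6 \right)} o + 477 = \left(-15\right) \left(-410\right) + 477 = 6150 + 477 = 6627$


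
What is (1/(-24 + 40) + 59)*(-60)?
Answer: -14175/4 ≈ -3543.8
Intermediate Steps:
(1/(-24 + 40) + 59)*(-60) = (1/16 + 59)*(-60) = (945/16)*(-60) = -14175/4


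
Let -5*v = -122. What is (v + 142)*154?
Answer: 128128/5 ≈ 25626.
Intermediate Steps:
v = 122/5 (v = -⅕*(-122) = 122/5 ≈ 24.400)
(v + 142)*154 = (122/5 + 142)*154 = (832/5)*154 = 128128/5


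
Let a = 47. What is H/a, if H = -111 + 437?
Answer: 326/47 ≈ 6.9362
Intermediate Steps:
H = 326
H/a = 326/47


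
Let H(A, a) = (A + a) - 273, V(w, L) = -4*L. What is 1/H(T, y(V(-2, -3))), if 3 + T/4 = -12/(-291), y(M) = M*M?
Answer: -97/13661 ≈ -0.0071005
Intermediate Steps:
V(w, L) = -4*L
y(M) = M**2
T = -1148/97 (T = -12 + 4*(-12/(-291)) = -12 + 4*(-12*(-1/291)) = -12 + 4*(4/97) = -12 + 16/97 = -1148/97 ≈ -11.835)
H(A, a) = -273 + A + a
1/H(T, y(V(-2, -3))) = 1/(-273 - 1148/97 + (-4*(-3))**2) = 1/(-273 - 1148/97 + 12**2) = 1/(-273 - 1148/97 + 144) = 1/(-13661/97) = -97/13661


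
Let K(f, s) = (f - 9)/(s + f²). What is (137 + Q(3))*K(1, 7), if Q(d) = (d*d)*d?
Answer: -164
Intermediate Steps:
Q(d) = d³ (Q(d) = d²*d = d³)
K(f, s) = (-9 + f)/(s + f²)
(137 + Q(3))*K(1, 7) = (137 + 3³)*((-9 + 1)/(7 + 1²)) = (137 + 27)*(-8/(7 + 1)) = 164*(-8/8) = 164*((⅛)*(-8)) = 164*(-1) = -164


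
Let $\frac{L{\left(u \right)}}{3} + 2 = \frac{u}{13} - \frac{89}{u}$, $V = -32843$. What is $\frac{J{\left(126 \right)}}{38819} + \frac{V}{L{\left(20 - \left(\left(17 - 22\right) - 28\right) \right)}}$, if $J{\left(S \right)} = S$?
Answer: $- \frac{878428331741}{31909218} \approx -27529.0$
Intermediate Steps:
$L{\left(u \right)} = -6 - \frac{267}{u} + \frac{3 u}{13}$ ($L{\left(u \right)} = -6 + 3 \left(\frac{u}{13} - \frac{89}{u}\right) = -6 + 3 \left(- \frac{89}{u} + \frac{u}{13}\right) = -6 + \left(- \frac{267}{u} + \frac{3 u}{13}\right) = -6 - \frac{267}{u} + \frac{3 u}{13}$)
$\frac{J{\left(126 \right)}}{38819} + \frac{V}{L{\left(20 - \left(\left(17 - 22\right) - 28\right) \right)}} = \frac{126}{38819} - \frac{32843}{-6 - \frac{267}{20 - \left(\left(17 - 22\right) - 28\right)} + \frac{3 \left(20 - \left(\left(17 - 22\right) - 28\right)\right)}{13}} = 126 \cdot \frac{1}{38819} - \frac{32843}{-6 - \frac{267}{20 - \left(-5 - 28\right)} + \frac{3 \left(20 - \left(-5 - 28\right)\right)}{13}} = \frac{126}{38819} - \frac{32843}{-6 - \frac{267}{20 - -33} + \frac{3 \left(20 - -33\right)}{13}} = \frac{126}{38819} - \frac{32843}{-6 - \frac{267}{20 + 33} + \frac{3 \left(20 + 33\right)}{13}} = \frac{126}{38819} - \frac{32843}{-6 - \frac{267}{53} + \frac{3}{13} \cdot 53} = \frac{126}{38819} - \frac{32843}{-6 - \frac{267}{53} + \frac{159}{13}} = \frac{126}{38819} - \frac{32843}{\frac{822}{689}} = \frac{126}{38819} - \frac{22628827}{822} = - \frac{878428331741}{31909218}$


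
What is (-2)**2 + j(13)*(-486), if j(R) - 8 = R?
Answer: -10202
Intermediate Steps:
j(R) = 8 + R
(-2)**2 + j(13)*(-486) = (-2)**2 + (8 + 13)*(-486) = 4 + 21*(-486) = 4 - 10206 = -10202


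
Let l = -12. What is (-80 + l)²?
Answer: 8464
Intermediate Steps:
(-80 + l)² = (-80 - 12)² = (-92)² = 8464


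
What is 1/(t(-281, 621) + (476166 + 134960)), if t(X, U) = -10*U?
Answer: 1/604916 ≈ 1.6531e-6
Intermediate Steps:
1/(t(-281, 621) + (476166 + 134960)) = 1/(-10*621 + (476166 + 134960)) = 1/(-6210 + 611126) = 1/604916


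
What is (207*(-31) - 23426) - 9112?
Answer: -38955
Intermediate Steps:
(207*(-31) - 23426) - 9112 = (-6417 - 23426) - 9112 = -29843 - 9112 = -38955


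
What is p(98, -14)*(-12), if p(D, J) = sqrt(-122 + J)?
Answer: -24*I*sqrt(34) ≈ -139.94*I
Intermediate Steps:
p(98, -14)*(-12) = sqrt(-122 - 14)*(-12) = sqrt(-136)*(-12) = (2*I*sqrt(34))*(-12) = -24*I*sqrt(34)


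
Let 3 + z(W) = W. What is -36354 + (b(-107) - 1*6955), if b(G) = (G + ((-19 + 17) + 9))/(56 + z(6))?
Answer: -2555331/59 ≈ -43311.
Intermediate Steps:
z(W) = -3 + W
b(G) = 7/59 + G/59 (b(G) = (G + ((-19 + 17) + 9))/(56 + (-3 + 6)) = (G + (-2 + 9))/(56 + 3) = (G + 7)/59 = (7 + G)*(1/59) = 7/59 + G/59)
-36354 + (b(-107) - 1*6955) = -36354 + ((7/59 + (1/59)*(-107)) - 1*6955) = -36354 + ((7/59 - 107/59) - 6955) = -36354 + (-100/59 - 6955) = -36354 - 410445/59 = -2555331/59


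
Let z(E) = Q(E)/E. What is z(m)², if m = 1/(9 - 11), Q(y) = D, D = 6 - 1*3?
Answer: 36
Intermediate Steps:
D = 3 (D = 6 - 3 = 3)
Q(y) = 3
m = -½ (m = 1/(-2) = -½ ≈ -0.50000)
z(E) = 3/E
z(m)² = (3/(-½))² = (3*(-2))² = (-6)² = 36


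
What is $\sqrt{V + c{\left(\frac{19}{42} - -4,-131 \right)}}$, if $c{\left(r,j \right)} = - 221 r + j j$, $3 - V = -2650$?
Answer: $\frac{\sqrt{33216162}}{42} \approx 137.22$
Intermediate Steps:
$V = 2653$ ($V = 3 - -2650 = 3 + 2650 = 2653$)
$c{\left(r,j \right)} = j^{2} - 221 r$ ($c{\left(r,j \right)} = - 221 r + j^{2} = j^{2} - 221 r$)
$\sqrt{V + c{\left(\frac{19}{42} - -4,-131 \right)}} = \sqrt{2653 + \left(\left(-131\right)^{2} - 221 \left(\frac{19}{42} - -4\right)\right)} = \sqrt{2653 + \left(17161 - 221 \left(19 \cdot \frac{1}{42} + 4\right)\right)} = \sqrt{2653 + \left(17161 - 221 \left(\frac{19}{42} + 4\right)\right)} = \sqrt{2653 + \left(17161 - \frac{41327}{42}\right)} = \sqrt{2653 + \frac{679435}{42}} = \sqrt{\frac{790861}{42}} = \frac{\sqrt{33216162}}{42}$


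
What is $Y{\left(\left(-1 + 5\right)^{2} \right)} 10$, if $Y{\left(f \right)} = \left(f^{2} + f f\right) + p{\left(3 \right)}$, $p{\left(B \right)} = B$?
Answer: $5150$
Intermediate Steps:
$Y{\left(f \right)} = 3 + 2 f^{2}$ ($Y{\left(f \right)} = \left(f^{2} + f f\right) + 3 = \left(f^{2} + f^{2}\right) + 3 = 2 f^{2} + 3 = 3 + 2 f^{2}$)
$Y{\left(\left(-1 + 5\right)^{2} \right)} 10 = \left(3 + 2 \left(\left(-1 + 5\right)^{2}\right)^{2}\right) 10 = \left(3 + 2 \left(4^{2}\right)^{2}\right) 10 = \left(3 + 2 \cdot 16^{2}\right) 10 = \left(3 + 2 \cdot 256\right) 10 = \left(3 + 512\right) 10 = 515 \cdot 10 = 5150$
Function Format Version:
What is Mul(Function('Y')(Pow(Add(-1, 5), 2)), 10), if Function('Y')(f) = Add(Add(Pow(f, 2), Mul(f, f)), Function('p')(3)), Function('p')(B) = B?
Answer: 5150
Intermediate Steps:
Function('Y')(f) = Add(3, Mul(2, Pow(f, 2))) (Function('Y')(f) = Add(Add(Pow(f, 2), Mul(f, f)), 3) = Add(Add(Pow(f, 2), Pow(f, 2)), 3) = Add(Mul(2, Pow(f, 2)), 3) = Add(3, Mul(2, Pow(f, 2))))
Mul(Function('Y')(Pow(Add(-1, 5), 2)), 10) = Mul(Add(3, Mul(2, Pow(Pow(Add(-1, 5), 2), 2))), 10) = Mul(Add(3, Mul(2, Pow(Pow(4, 2), 2))), 10) = Mul(Add(3, Mul(2, Pow(16, 2))), 10) = Mul(Add(3, Mul(2, 256)), 10) = Mul(Add(3, 512), 10) = Mul(515, 10) = 5150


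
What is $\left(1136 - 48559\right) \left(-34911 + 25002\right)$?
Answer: $469914507$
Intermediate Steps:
$\left(1136 - 48559\right) \left(-34911 + 25002\right) = \left(-47423\right) \left(-9909\right) = 469914507$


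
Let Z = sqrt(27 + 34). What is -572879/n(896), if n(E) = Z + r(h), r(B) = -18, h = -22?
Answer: 10311822/263 + 572879*sqrt(61)/263 ≈ 56221.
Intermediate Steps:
Z = sqrt(61) ≈ 7.8102
n(E) = -18 + sqrt(61) (n(E) = sqrt(61) - 18 = -18 + sqrt(61))
-572879/n(896) = -572879/(-18 + sqrt(61))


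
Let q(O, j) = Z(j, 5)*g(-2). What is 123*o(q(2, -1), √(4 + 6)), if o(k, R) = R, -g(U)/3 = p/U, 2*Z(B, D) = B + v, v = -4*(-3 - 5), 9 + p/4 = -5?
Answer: 123*√10 ≈ 388.96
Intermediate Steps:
p = -56 (p = -36 + 4*(-5) = -36 - 20 = -56)
v = 32 (v = -4*(-8) = 32)
Z(B, D) = 16 + B/2 (Z(B, D) = (B + 32)/2 = (32 + B)/2 = 16 + B/2)
g(U) = 168/U (g(U) = -(-168)/U = 168/U)
q(O, j) = -1344 - 42*j (q(O, j) = (16 + j/2)*(168/(-2)) = (16 + j/2)*(168*(-½)) = (16 + j/2)*(-84) = -1344 - 42*j)
123*o(q(2, -1), √(4 + 6)) = 123*√(4 + 6) = 123*√10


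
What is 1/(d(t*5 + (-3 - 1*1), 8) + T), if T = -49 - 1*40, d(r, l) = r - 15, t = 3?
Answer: -1/93 ≈ -0.010753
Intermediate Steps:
d(r, l) = -15 + r
T = -89 (T = -49 - 40 = -89)
1/(d(t*5 + (-3 - 1*1), 8) + T) = 1/((-15 + (3*5 + (-3 - 1*1))) - 89) = 1/((-15 + (15 + (-3 - 1))) - 89) = 1/((-15 + (15 - 4)) - 89) = 1/((-15 + 11) - 89) = 1/(-4 - 89) = 1/(-93) = -1/93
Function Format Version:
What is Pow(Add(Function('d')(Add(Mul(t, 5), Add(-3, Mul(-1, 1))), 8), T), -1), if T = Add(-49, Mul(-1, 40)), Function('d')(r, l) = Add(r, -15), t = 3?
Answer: Rational(-1, 93) ≈ -0.010753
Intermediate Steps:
Function('d')(r, l) = Add(-15, r)
T = -89 (T = Add(-49, -40) = -89)
Pow(Add(Function('d')(Add(Mul(t, 5), Add(-3, Mul(-1, 1))), 8), T), -1) = Pow(Add(Add(-15, Add(Mul(3, 5), Add(-3, Mul(-1, 1)))), -89), -1) = Pow(Add(Add(-15, Add(15, Add(-3, -1))), -89), -1) = Pow(Add(Add(-15, Add(15, -4)), -89), -1) = Pow(Add(Add(-15, 11), -89), -1) = Pow(Add(-4, -89), -1) = Pow(-93, -1) = Rational(-1, 93)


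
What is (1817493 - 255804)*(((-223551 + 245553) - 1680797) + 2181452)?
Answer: 816227687673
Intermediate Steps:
(1817493 - 255804)*(((-223551 + 245553) - 1680797) + 2181452) = 1561689*((22002 - 1680797) + 2181452) = 1561689*(-1658795 + 2181452) = 1561689*522657 = 816227687673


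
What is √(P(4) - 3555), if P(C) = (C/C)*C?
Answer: I*√3551 ≈ 59.59*I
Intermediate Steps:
P(C) = C (P(C) = 1*C = C)
√(P(4) - 3555) = √(4 - 3555) = √(-3551) = I*√3551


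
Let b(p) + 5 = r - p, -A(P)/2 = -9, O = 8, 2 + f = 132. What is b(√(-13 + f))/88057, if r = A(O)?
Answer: 13/88057 - 3*√13/88057 ≈ 2.4795e-5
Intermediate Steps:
f = 130 (f = -2 + 132 = 130)
A(P) = 18 (A(P) = -2*(-9) = 18)
r = 18
b(p) = 13 - p (b(p) = -5 + (18 - p) = 13 - p)
b(√(-13 + f))/88057 = (13 - √(-13 + 130))/88057 = (13 - √117)*(1/88057) = (13 - 3*√13)*(1/88057) = 13/88057 - 3*√13/88057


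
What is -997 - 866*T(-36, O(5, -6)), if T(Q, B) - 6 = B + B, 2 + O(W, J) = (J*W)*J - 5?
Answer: -305829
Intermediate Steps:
O(W, J) = -7 + W*J² (O(W, J) = -2 + ((J*W)*J - 5) = -2 + (W*J² - 5) = -2 + (-5 + W*J²) = -7 + W*J²)
T(Q, B) = 6 + 2*B (T(Q, B) = 6 + (B + B) = 6 + 2*B)
-997 - 866*T(-36, O(5, -6)) = -997 - 866*(6 + 2*(-7 + 5*(-6)²)) = -997 - 866*(6 + 2*(-7 + 5*36)) = -997 - 866*(6 + 2*(-7 + 180)) = -997 - 866*(6 + 2*173) = -997 - 866*(6 + 346) = -997 - 866*352 = -997 - 304832 = -305829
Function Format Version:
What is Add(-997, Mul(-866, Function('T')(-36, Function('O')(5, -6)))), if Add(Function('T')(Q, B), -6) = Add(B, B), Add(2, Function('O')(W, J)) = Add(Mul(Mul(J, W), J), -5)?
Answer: -305829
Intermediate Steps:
Function('O')(W, J) = Add(-7, Mul(W, Pow(J, 2))) (Function('O')(W, J) = Add(-2, Add(Mul(Mul(J, W), J), -5)) = Add(-2, Add(Mul(W, Pow(J, 2)), -5)) = Add(-2, Add(-5, Mul(W, Pow(J, 2)))) = Add(-7, Mul(W, Pow(J, 2))))
Function('T')(Q, B) = Add(6, Mul(2, B)) (Function('T')(Q, B) = Add(6, Add(B, B)) = Add(6, Mul(2, B)))
Add(-997, Mul(-866, Function('T')(-36, Function('O')(5, -6)))) = Add(-997, Mul(-866, Add(6, Mul(2, Add(-7, Mul(5, Pow(-6, 2))))))) = Add(-997, Mul(-866, Add(6, Mul(2, Add(-7, Mul(5, 36)))))) = Add(-997, Mul(-866, Add(6, Mul(2, Add(-7, 180))))) = Add(-997, Mul(-866, Add(6, Mul(2, 173)))) = Add(-997, Mul(-866, Add(6, 346))) = Add(-997, Mul(-866, 352)) = Add(-997, -304832) = -305829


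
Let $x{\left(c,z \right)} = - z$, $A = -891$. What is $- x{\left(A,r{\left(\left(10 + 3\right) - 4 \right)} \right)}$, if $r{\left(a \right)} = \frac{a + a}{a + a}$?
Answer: $1$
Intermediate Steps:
$r{\left(a \right)} = 1$ ($r{\left(a \right)} = \frac{2 a}{2 a} = 2 a \frac{1}{2 a} = 1$)
$- x{\left(A,r{\left(\left(10 + 3\right) - 4 \right)} \right)} = - \left(-1\right) 1 = \left(-1\right) \left(-1\right) = 1$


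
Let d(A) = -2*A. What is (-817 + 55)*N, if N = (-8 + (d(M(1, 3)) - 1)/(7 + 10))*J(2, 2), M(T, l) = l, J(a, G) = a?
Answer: 217932/17 ≈ 12820.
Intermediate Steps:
N = -286/17 (N = (-8 + (-2*3 - 1)/(7 + 10))*2 = (-8 + (-6 - 1)/17)*2 = (-8 - 7*1/17)*2 = (-8 - 7/17)*2 = -143/17*2 = -286/17 ≈ -16.824)
(-817 + 55)*N = (-817 + 55)*(-286/17) = -762*(-286/17) = 217932/17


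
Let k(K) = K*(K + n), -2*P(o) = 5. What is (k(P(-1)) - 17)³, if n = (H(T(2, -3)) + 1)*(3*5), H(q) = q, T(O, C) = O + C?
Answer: -79507/64 ≈ -1242.3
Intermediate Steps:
P(o) = -5/2 (P(o) = -½*5 = -5/2)
T(O, C) = C + O
n = 0 (n = ((-3 + 2) + 1)*(3*5) = (-1 + 1)*15 = 0*15 = 0)
k(K) = K² (k(K) = K*(K + 0) = K*K = K²)
(k(P(-1)) - 17)³ = ((-5/2)² - 17)³ = (25/4 - 17)³ = (-43/4)³ = -79507/64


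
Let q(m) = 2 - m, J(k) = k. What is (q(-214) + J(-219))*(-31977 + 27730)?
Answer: 12741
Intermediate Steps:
(q(-214) + J(-219))*(-31977 + 27730) = ((2 - 1*(-214)) - 219)*(-31977 + 27730) = ((2 + 214) - 219)*(-4247) = (216 - 219)*(-4247) = -3*(-4247) = 12741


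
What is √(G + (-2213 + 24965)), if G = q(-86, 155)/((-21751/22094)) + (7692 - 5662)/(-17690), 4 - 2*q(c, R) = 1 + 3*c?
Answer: 2*√9954921073021502/1326811 ≈ 150.40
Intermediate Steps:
q(c, R) = 3/2 - 3*c/2 (q(c, R) = 2 - (1 + 3*c)/2 = 2 + (-½ - 3*c/2) = 3/2 - 3*c/2)
G = -176031544/1326811 (G = (3/2 - 3/2*(-86))/((-21751/22094)) + (7692 - 5662)/(-17690) = (3/2 + 129)/((-21751*1/22094)) + 2030*(-1/17690) = 261/(2*(-21751/22094)) - 7/61 = (261/2)*(-22094/21751) - 7/61 = -2883267/21751 - 7/61 = -176031544/1326811 ≈ -132.67)
√(G + (-2213 + 24965)) = √(-176031544/1326811 + (-2213 + 24965)) = √(-176031544/1326811 + 22752) = √(30011572328/1326811) = 2*√9954921073021502/1326811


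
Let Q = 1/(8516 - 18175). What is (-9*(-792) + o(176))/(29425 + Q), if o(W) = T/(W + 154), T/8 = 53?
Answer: 5681095394/23447826105 ≈ 0.24229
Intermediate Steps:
T = 424 (T = 8*53 = 424)
Q = -1/9659 (Q = 1/(-9659) = -1/9659 ≈ -0.00010353)
o(W) = 424/(154 + W) (o(W) = 424/(W + 154) = 424/(154 + W))
(-9*(-792) + o(176))/(29425 + Q) = (-9*(-792) + 424/(154 + 176))/(29425 - 1/9659) = (7128 + 424/330)/(284216074/9659) = (7128 + 424*(1/330))*(9659/284216074) = (7128 + 212/165)*(9659/284216074) = (1176332/165)*(9659/284216074) = 5681095394/23447826105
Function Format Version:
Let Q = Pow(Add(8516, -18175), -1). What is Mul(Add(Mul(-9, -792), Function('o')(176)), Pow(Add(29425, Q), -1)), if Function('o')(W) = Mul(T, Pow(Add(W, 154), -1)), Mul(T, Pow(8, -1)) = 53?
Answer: Rational(5681095394, 23447826105) ≈ 0.24229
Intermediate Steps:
T = 424 (T = Mul(8, 53) = 424)
Q = Rational(-1, 9659) (Q = Pow(-9659, -1) = Rational(-1, 9659) ≈ -0.00010353)
Function('o')(W) = Mul(424, Pow(Add(154, W), -1)) (Function('o')(W) = Mul(424, Pow(Add(W, 154), -1)) = Mul(424, Pow(Add(154, W), -1)))
Mul(Add(Mul(-9, -792), Function('o')(176)), Pow(Add(29425, Q), -1)) = Mul(Add(Mul(-9, -792), Mul(424, Pow(Add(154, 176), -1))), Pow(Add(29425, Rational(-1, 9659)), -1)) = Mul(Add(7128, Mul(424, Pow(330, -1))), Pow(Rational(284216074, 9659), -1)) = Mul(Add(7128, Mul(424, Rational(1, 330))), Rational(9659, 284216074)) = Mul(Add(7128, Rational(212, 165)), Rational(9659, 284216074)) = Mul(Rational(1176332, 165), Rational(9659, 284216074)) = Rational(5681095394, 23447826105)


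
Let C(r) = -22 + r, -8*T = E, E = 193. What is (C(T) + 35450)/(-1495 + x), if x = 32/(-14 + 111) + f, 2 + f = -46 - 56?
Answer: -27473407/1240568 ≈ -22.146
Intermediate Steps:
T = -193/8 (T = -⅛*193 = -193/8 ≈ -24.125)
f = -104 (f = -2 + (-46 - 56) = -2 - 102 = -104)
x = -10056/97 (x = 32/(-14 + 111) - 104 = 32/97 - 104 = -10056/97 ≈ -103.67)
(C(T) + 35450)/(-1495 + x) = ((-22 - 193/8) + 35450)/(-1495 - 10056/97) = (-369/8 + 35450)/(-155071/97) = (283231/8)*(-97/155071) = -27473407/1240568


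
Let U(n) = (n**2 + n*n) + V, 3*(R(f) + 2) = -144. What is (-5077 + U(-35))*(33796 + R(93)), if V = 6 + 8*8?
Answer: -86288522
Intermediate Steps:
R(f) = -50 (R(f) = -2 + (1/3)*(-144) = -2 - 48 = -50)
V = 70 (V = 6 + 64 = 70)
U(n) = 70 + 2*n**2 (U(n) = (n**2 + n*n) + 70 = (n**2 + n**2) + 70 = 2*n**2 + 70 = 70 + 2*n**2)
(-5077 + U(-35))*(33796 + R(93)) = (-5077 + (70 + 2*(-35)**2))*(33796 - 50) = (-5077 + (70 + 2*1225))*33746 = (-5077 + (70 + 2450))*33746 = (-5077 + 2520)*33746 = -2557*33746 = -86288522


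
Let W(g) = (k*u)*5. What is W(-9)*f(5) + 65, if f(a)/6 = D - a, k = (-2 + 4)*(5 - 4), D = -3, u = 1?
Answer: -415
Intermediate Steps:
k = 2 (k = 2*1 = 2)
f(a) = -18 - 6*a (f(a) = 6*(-3 - a) = -18 - 6*a)
W(g) = 10 (W(g) = (2*1)*5 = 2*5 = 10)
W(-9)*f(5) + 65 = 10*(-18 - 6*5) + 65 = 10*(-18 - 30) + 65 = 10*(-48) + 65 = -480 + 65 = -415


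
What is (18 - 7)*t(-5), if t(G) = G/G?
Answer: 11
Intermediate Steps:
t(G) = 1
(18 - 7)*t(-5) = (18 - 7)*1 = 11*1 = 11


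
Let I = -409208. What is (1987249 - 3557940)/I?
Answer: 1570691/409208 ≈ 3.8384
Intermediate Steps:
(1987249 - 3557940)/I = (1987249 - 3557940)/(-409208) = -1570691*(-1/409208) = 1570691/409208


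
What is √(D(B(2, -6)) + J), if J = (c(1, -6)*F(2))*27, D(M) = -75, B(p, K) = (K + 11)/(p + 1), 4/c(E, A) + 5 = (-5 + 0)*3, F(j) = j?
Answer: I*√2145/5 ≈ 9.2628*I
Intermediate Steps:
c(E, A) = -⅕ (c(E, A) = 4/(-5 + (-5 + 0)*3) = 4/(-5 - 5*3) = 4/(-5 - 15) = 4/(-20) = 4*(-1/20) = -⅕)
B(p, K) = (11 + K)/(1 + p)
J = -54/5 (J = -⅕*2*27 = -⅖*27 = -54/5 ≈ -10.800)
√(D(B(2, -6)) + J) = √(-75 - 54/5) = √(-429/5) = I*√2145/5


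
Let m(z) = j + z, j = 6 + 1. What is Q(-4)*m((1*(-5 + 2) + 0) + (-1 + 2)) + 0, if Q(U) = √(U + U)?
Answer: 10*I*√2 ≈ 14.142*I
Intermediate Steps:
j = 7
Q(U) = √2*√U (Q(U) = √(2*U) = √2*√U)
m(z) = 7 + z
Q(-4)*m((1*(-5 + 2) + 0) + (-1 + 2)) + 0 = (√2*√(-4))*(7 + ((1*(-5 + 2) + 0) + (-1 + 2))) + 0 = (√2*(2*I))*(7 + ((1*(-3) + 0) + 1)) + 0 = (2*I*√2)*(7 + ((-3 + 0) + 1)) + 0 = (2*I*√2)*(7 + (-3 + 1)) + 0 = (2*I*√2)*(7 - 2) + 0 = (2*I*√2)*5 + 0 = 10*I*√2 + 0 = 10*I*√2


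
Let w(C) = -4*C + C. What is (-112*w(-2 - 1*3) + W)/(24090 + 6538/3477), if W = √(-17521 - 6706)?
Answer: -1460340/20941867 + 3477*I*√24227/83767468 ≈ -0.069733 + 0.0064607*I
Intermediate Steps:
w(C) = -3*C
W = I*√24227 (W = √(-24227) = I*√24227 ≈ 155.65*I)
(-112*w(-2 - 1*3) + W)/(24090 + 6538/3477) = (-(-336)*(-2 - 1*3) + I*√24227)/(24090 + 6538/3477) = (-(-336)*(-2 - 3) + I*√24227)/(24090 + 6538*(1/3477)) = (-(-336)*(-5) + I*√24227)/(24090 + 6538/3477) = (-112*15 + I*√24227)/(83767468/3477) = (-1680 + I*√24227)*(3477/83767468) = -1460340/20941867 + 3477*I*√24227/83767468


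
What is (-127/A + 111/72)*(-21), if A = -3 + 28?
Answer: 14861/200 ≈ 74.305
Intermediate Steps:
A = 25
(-127/A + 111/72)*(-21) = (-127/25 + 111/72)*(-21) = (-127*1/25 + 111*(1/72))*(-21) = (-127/25 + 37/24)*(-21) = -2123/600*(-21) = 14861/200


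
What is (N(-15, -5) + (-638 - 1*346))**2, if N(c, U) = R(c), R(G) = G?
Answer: 998001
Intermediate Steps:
N(c, U) = c
(N(-15, -5) + (-638 - 1*346))**2 = (-15 + (-638 - 1*346))**2 = (-15 + (-638 - 346))**2 = (-15 - 984)**2 = (-999)**2 = 998001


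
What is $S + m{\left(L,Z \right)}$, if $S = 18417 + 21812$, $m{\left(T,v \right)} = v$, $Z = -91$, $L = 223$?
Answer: $40138$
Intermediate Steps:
$S = 40229$
$S + m{\left(L,Z \right)} = 40229 - 91 = 40138$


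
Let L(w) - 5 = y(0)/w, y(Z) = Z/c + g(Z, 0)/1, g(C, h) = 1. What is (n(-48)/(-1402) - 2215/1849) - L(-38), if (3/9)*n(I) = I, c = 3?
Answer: -298916467/49253662 ≈ -6.0689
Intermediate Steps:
n(I) = 3*I
y(Z) = 1 + Z/3 (y(Z) = Z/3 + 1/1 = Z*(1/3) + 1*1 = Z/3 + 1 = 1 + Z/3)
L(w) = 5 + 1/w (L(w) = 5 + (1 + (1/3)*0)/w = 5 + (1 + 0)/w = 5 + 1/w)
(n(-48)/(-1402) - 2215/1849) - L(-38) = ((3*(-48))/(-1402) - 2215/1849) - (5 + 1/(-38)) = (-144*(-1/1402) - 2215*1/1849) - (5 - 1/38) = (72/701 - 2215/1849) - 1*189/38 = -1419587/1296149 - 189/38 = -298916467/49253662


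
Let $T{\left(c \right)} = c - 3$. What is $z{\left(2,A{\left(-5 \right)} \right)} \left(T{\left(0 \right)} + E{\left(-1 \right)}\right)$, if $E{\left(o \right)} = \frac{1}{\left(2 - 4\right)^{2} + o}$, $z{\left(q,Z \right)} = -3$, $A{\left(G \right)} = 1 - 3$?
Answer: $8$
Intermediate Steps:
$A{\left(G \right)} = -2$
$E{\left(o \right)} = \frac{1}{4 + o}$ ($E{\left(o \right)} = \frac{1}{\left(-2\right)^{2} + o} = \frac{1}{4 + o}$)
$T{\left(c \right)} = -3 + c$
$z{\left(2,A{\left(-5 \right)} \right)} \left(T{\left(0 \right)} + E{\left(-1 \right)}\right) = - 3 \left(\left(-3 + 0\right) + \frac{1}{4 - 1}\right) = - 3 \left(-3 + \frac{1}{3}\right) = \left(-3\right) \left(- \frac{8}{3}\right) = 8$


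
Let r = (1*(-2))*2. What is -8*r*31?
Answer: 992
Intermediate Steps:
r = -4 (r = -2*2 = -4)
-8*r*31 = -8*(-4)*31 = 32*31 = 992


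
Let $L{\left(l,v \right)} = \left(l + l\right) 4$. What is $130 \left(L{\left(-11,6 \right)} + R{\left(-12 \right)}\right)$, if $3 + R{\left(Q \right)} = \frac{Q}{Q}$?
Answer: $-11700$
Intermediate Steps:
$L{\left(l,v \right)} = 8 l$ ($L{\left(l,v \right)} = 2 l 4 = 8 l$)
$R{\left(Q \right)} = -2$ ($R{\left(Q \right)} = -3 + \frac{Q}{Q} = -3 + 1 = -2$)
$130 \left(L{\left(-11,6 \right)} + R{\left(-12 \right)}\right) = 130 \left(8 \left(-11\right) - 2\right) = 130 \left(-88 - 2\right) = 130 \left(-90\right) = -11700$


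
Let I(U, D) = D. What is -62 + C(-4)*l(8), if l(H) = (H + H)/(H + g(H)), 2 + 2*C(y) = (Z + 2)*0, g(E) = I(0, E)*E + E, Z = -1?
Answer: -311/5 ≈ -62.200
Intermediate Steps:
g(E) = E + E**2 (g(E) = E*E + E = E**2 + E = E + E**2)
C(y) = -1 (C(y) = -1 + ((-1 + 2)*0)/2 = -1 + (1*0)/2 = -1 + (1/2)*0 = -1 + 0 = -1)
l(H) = 2*H/(H + H*(1 + H)) (l(H) = (H + H)/(H + H*(1 + H)) = (2*H)/(H + H*(1 + H)) = 2*H/(H + H*(1 + H)))
-62 + C(-4)*l(8) = -62 - 2/(2 + 8) = -62 - 2/10 = -62 - 1*1/5 = -62 - 1/5 = -311/5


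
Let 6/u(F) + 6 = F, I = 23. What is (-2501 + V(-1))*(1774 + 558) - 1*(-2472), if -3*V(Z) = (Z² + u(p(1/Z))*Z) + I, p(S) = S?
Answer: -40944276/7 ≈ -5.8492e+6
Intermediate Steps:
u(F) = 6/(-6 + F)
V(Z) = -23/3 - Z²/3 - 2*Z/(-6 + 1/Z) (V(Z) = -((Z² + (6/(-6 + 1/Z))*Z) + 23)/3 = -((Z² + 6*Z/(-6 + 1/Z)) + 23)/3 = -(23 + Z² + 6*Z/(-6 + 1/Z))/3 = -23/3 - Z²/3 - 2*Z/(-6 + 1/Z))
(-2501 + V(-1))*(1774 + 558) - 1*(-2472) = (-2501 + (23 - 138*(-1) - 6*(-1)³ + 7*(-1)²)/(3*(-1 + 6*(-1))))*(1774 + 558) - 1*(-2472) = (-2501 + (23 + 138 - 6*(-1) + 7*1)/(3*(-1 - 6)))*2332 + 2472 = (-2501 + (⅓)*(23 + 138 + 6 + 7)/(-7))*2332 + 2472 = (-2501 + (⅓)*(-⅐)*174)*2332 + 2472 = (-2501 - 58/7)*2332 + 2472 = -17565/7*2332 + 2472 = -40961580/7 + 2472 = -40944276/7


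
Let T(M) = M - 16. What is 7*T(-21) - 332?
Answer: -591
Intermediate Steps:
T(M) = -16 + M
7*T(-21) - 332 = 7*(-16 - 21) - 332 = 7*(-37) - 332 = -259 - 332 = -591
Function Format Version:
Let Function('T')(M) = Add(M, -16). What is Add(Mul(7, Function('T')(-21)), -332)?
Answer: -591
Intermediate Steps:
Function('T')(M) = Add(-16, M)
Add(Mul(7, Function('T')(-21)), -332) = Add(Mul(7, Add(-16, -21)), -332) = Add(Mul(7, -37), -332) = Add(-259, -332) = -591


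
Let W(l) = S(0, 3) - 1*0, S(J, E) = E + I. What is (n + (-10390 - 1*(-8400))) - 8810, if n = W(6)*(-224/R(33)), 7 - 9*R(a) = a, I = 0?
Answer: -137376/13 ≈ -10567.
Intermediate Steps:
S(J, E) = E (S(J, E) = E + 0 = E)
W(l) = 3 (W(l) = 3 - 1*0 = 3 + 0 = 3)
R(a) = 7/9 - a/9
n = 3024/13 (n = 3*(-224/(7/9 - 1/9*33)) = 3*(-224/(7/9 - 11/3)) = 3*(-224/(-26/9)) = 3*(-224*(-9/26)) = 3*(1008/13) = 3024/13 ≈ 232.62)
(n + (-10390 - 1*(-8400))) - 8810 = (3024/13 + (-10390 - 1*(-8400))) - 8810 = (3024/13 + (-10390 + 8400)) - 8810 = (3024/13 - 1990) - 8810 = -22846/13 - 8810 = -137376/13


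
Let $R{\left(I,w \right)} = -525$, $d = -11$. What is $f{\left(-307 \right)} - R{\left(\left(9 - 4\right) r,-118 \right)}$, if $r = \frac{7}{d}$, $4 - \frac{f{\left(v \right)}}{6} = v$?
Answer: $2391$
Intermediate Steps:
$f{\left(v \right)} = 24 - 6 v$
$r = - \frac{7}{11}$ ($r = \frac{7}{-11} = 7 \left(- \frac{1}{11}\right) = - \frac{7}{11} \approx -0.63636$)
$f{\left(-307 \right)} - R{\left(\left(9 - 4\right) r,-118 \right)} = \left(24 - -1842\right) - -525 = \left(24 + 1842\right) + 525 = 1866 + 525 = 2391$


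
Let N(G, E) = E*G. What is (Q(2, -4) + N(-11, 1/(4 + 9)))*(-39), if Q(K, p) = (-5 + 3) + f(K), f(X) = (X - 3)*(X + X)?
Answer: 267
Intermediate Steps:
f(X) = 2*X*(-3 + X) (f(X) = (-3 + X)*(2*X) = 2*X*(-3 + X))
Q(K, p) = -2 + 2*K*(-3 + K) (Q(K, p) = (-5 + 3) + 2*K*(-3 + K) = -2 + 2*K*(-3 + K))
(Q(2, -4) + N(-11, 1/(4 + 9)))*(-39) = ((-2 + 2*2*(-3 + 2)) - 11/(4 + 9))*(-39) = ((-2 + 2*2*(-1)) - 11/13)*(-39) = ((-2 - 4) + (1/13)*(-11))*(-39) = (-6 - 11/13)*(-39) = -89/13*(-39) = 267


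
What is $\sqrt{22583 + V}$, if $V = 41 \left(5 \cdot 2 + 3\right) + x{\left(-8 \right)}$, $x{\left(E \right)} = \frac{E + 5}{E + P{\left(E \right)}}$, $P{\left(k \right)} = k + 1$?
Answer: $\frac{\sqrt{577905}}{5} \approx 152.04$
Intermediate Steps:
$P{\left(k \right)} = 1 + k$
$x{\left(E \right)} = \frac{5 + E}{1 + 2 E}$ ($x{\left(E \right)} = \frac{E + 5}{E + \left(1 + E\right)} = \frac{5 + E}{1 + 2 E}$)
$V = \frac{2666}{5}$ ($V = 41 \left(5 \cdot 2 + 3\right) + \frac{5 - 8}{1 + 2 \left(-8\right)} = 41 \left(10 + 3\right) + \frac{1}{1 - 16} \left(-3\right) = 41 \cdot 13 + \frac{1}{-15} \left(-3\right) = 533 - - \frac{1}{5} = 533 + \frac{1}{5} = \frac{2666}{5} \approx 533.2$)
$\sqrt{22583 + V} = \sqrt{22583 + \frac{2666}{5}} = \sqrt{\frac{115581}{5}} = \frac{\sqrt{577905}}{5}$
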